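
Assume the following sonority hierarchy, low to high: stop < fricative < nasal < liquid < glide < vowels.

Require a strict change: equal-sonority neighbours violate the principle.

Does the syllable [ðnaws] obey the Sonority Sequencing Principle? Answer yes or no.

yes

Onset: /ð/ is a fricative (sonority 2), /n/ is a nasal (sonority 3); then the nucleus /a/ (sonority 6).
Onset profile 2-3-6 — rises to the nucleus.
Coda: /w/ is a glide (sonority 5), /s/ is a fricative (sonority 2).
Coda profile 6-5-2 — falls from the nucleus.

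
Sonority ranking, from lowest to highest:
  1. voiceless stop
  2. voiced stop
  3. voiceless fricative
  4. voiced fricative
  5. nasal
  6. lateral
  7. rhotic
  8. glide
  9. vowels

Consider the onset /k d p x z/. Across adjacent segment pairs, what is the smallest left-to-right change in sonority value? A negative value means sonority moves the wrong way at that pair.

-1

/k/ — voiceless stop, sonority 1.
/d/ — voiced stop, sonority 2.
/p/ — voiceless stop, sonority 1.
/x/ — voiceless fricative, sonority 3.
/z/ — voiced fricative, sonority 4.
/k/→/d/: change +1.
/d/→/p/: change -1.
/p/→/x/: change +2.
/x/→/z/: change +1.
Minimum = -1.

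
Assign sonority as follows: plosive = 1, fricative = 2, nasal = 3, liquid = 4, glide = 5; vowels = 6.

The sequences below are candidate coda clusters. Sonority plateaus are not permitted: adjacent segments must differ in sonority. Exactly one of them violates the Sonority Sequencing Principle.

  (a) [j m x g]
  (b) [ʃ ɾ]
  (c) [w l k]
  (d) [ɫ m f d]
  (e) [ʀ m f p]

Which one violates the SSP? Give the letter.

b

(a) 5-3-2-1 → obeys
(b) 2-4 → violates
(c) 5-4-1 → obeys
(d) 4-3-2-1 → obeys
(e) 4-3-2-1 → obeys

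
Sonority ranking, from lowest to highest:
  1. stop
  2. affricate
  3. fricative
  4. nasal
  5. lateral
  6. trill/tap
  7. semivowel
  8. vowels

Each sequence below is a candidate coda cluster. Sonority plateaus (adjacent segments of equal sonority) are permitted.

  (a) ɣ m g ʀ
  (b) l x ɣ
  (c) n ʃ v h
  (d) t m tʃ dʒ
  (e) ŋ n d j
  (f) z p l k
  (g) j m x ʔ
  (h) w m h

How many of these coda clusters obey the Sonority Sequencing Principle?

4

(a) ɣ m g ʀ: profile 3-4-1-6 — violates.
(b) l x ɣ: profile 5-3-3 — obeys.
(c) n ʃ v h: profile 4-3-3-3 — obeys.
(d) t m tʃ dʒ: profile 1-4-2-2 — violates.
(e) ŋ n d j: profile 4-4-1-7 — violates.
(f) z p l k: profile 3-1-5-1 — violates.
(g) j m x ʔ: profile 7-4-3-1 — obeys.
(h) w m h: profile 7-4-3 — obeys.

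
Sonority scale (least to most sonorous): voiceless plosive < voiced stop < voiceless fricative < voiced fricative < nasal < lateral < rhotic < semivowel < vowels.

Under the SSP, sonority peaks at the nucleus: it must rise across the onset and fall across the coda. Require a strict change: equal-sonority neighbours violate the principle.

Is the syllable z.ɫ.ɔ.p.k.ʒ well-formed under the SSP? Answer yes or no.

Onset: /z/ is a voiced fricative (sonority 4), /ɫ/ is a lateral (sonority 6); then the nucleus /ɔ/ (sonority 9).
Onset profile 4-6-9 — rises to the nucleus.
Coda: /p/ is a voiceless plosive (sonority 1), /k/ is a voiceless plosive (sonority 1), /ʒ/ is a voiced fricative (sonority 4).
Coda profile 9-1-1-4 — does not strictly fall throughout.

no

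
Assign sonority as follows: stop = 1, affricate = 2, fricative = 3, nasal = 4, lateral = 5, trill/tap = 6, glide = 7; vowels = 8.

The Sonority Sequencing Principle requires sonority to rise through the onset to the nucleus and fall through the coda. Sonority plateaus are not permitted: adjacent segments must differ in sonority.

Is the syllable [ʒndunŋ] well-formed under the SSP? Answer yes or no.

no

Onset: /ʒ/ is a fricative (sonority 3), /n/ is a nasal (sonority 4), /d/ is a stop (sonority 1); then the nucleus /u/ (sonority 8).
Onset profile 3-4-1-8 — does not strictly rise throughout.
Coda: /n/ is a nasal (sonority 4), /ŋ/ is a nasal (sonority 4).
Coda profile 8-4-4 — does not strictly fall throughout.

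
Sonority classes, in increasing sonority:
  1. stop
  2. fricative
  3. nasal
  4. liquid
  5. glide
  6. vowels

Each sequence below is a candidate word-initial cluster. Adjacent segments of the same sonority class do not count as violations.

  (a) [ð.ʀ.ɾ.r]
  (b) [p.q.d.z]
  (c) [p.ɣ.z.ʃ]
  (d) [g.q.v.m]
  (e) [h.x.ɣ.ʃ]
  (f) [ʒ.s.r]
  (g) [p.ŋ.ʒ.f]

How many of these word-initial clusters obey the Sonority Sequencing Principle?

6

(a) [ð.ʀ.ɾ.r]: profile 2-4-4-4 — obeys.
(b) [p.q.d.z]: profile 1-1-1-2 — obeys.
(c) [p.ɣ.z.ʃ]: profile 1-2-2-2 — obeys.
(d) [g.q.v.m]: profile 1-1-2-3 — obeys.
(e) [h.x.ɣ.ʃ]: profile 2-2-2-2 — obeys.
(f) [ʒ.s.r]: profile 2-2-4 — obeys.
(g) [p.ŋ.ʒ.f]: profile 1-3-2-2 — violates.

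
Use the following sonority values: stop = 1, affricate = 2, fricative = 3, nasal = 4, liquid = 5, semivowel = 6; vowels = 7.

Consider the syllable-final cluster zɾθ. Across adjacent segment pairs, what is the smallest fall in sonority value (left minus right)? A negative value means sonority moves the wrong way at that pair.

-2

/z/: fricative = 3.
/ɾ/: liquid = 5.
/θ/: fricative = 3.
/z/→/ɾ/: change -2.
/ɾ/→/θ/: change +2.
Minimum = -2.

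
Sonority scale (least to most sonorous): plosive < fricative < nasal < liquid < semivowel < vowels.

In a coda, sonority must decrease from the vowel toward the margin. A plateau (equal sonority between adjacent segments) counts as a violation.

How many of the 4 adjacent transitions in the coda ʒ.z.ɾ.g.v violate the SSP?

3

/ʒ/ — fricative, sonority 2.
/z/ — fricative, sonority 2.
/ɾ/ — liquid, sonority 4.
/g/ — plosive, sonority 1.
/v/ — fricative, sonority 2.
/ʒ/→/z/: 2→2 (plateau) — violation.
/z/→/ɾ/: 2→4 (does not fall) — violation.
/ɾ/→/g/: 4→1 (falls) — ok.
/g/→/v/: 1→2 (does not fall) — violation.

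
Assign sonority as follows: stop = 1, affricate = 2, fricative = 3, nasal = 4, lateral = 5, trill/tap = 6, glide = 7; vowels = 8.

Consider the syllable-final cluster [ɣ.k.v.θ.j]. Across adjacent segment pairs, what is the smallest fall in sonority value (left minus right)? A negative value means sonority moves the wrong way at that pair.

-4

/ɣ/: fricative = 3.
/k/: stop = 1.
/v/: fricative = 3.
/θ/: fricative = 3.
/j/: glide = 7.
/ɣ/→/k/: change +2.
/k/→/v/: change -2.
/v/→/θ/: change +0.
/θ/→/j/: change -4.
Minimum = -4.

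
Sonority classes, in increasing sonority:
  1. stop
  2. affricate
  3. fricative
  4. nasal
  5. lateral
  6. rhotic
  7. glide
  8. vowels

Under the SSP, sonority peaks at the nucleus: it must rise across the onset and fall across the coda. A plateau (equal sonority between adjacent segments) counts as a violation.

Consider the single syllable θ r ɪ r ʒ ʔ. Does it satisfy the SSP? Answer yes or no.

yes

Onset: /θ/ is a fricative (sonority 3), /r/ is a rhotic (sonority 6); then the nucleus /ɪ/ (sonority 8).
Onset profile 3-6-8 — rises to the nucleus.
Coda: /r/ is a rhotic (sonority 6), /ʒ/ is a fricative (sonority 3), /ʔ/ is a stop (sonority 1).
Coda profile 8-6-3-1 — falls from the nucleus.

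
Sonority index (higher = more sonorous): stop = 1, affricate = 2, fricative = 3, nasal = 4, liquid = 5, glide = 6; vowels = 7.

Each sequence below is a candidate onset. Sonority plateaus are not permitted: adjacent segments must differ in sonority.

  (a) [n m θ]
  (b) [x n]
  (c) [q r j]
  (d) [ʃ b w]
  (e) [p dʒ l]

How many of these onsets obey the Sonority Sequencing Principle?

(a) 4-4-3 → violates
(b) 3-4 → obeys
(c) 1-5-6 → obeys
(d) 3-1-6 → violates
(e) 1-2-5 → obeys

3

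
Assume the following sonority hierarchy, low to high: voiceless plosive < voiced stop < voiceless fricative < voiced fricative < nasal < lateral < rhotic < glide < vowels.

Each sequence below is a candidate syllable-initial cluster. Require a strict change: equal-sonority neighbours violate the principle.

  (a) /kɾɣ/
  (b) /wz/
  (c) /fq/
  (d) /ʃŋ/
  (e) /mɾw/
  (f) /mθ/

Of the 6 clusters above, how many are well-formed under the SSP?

(a) 1-7-4 → violates
(b) 8-4 → violates
(c) 3-1 → violates
(d) 3-5 → obeys
(e) 5-7-8 → obeys
(f) 5-3 → violates

2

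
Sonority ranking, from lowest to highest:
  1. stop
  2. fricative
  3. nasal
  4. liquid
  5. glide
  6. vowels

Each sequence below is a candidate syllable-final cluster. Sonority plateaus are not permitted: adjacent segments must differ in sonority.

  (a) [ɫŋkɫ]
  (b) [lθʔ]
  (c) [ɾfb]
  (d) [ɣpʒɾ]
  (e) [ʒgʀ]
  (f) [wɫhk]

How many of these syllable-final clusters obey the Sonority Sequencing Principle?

3

(a) 4-3-1-4 → violates
(b) 4-2-1 → obeys
(c) 4-2-1 → obeys
(d) 2-1-2-4 → violates
(e) 2-1-4 → violates
(f) 5-4-2-1 → obeys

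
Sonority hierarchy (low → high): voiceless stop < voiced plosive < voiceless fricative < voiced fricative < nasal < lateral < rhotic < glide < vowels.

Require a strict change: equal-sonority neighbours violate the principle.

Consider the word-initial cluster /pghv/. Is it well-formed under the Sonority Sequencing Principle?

/p/: voiceless stop = 1.
/g/: voiced plosive = 2.
/h/: voiceless fricative = 3.
/v/: voiced fricative = 4.
The profile 1-2-3-4 strictly rises, so the word-initial cluster satisfies the SSP.

yes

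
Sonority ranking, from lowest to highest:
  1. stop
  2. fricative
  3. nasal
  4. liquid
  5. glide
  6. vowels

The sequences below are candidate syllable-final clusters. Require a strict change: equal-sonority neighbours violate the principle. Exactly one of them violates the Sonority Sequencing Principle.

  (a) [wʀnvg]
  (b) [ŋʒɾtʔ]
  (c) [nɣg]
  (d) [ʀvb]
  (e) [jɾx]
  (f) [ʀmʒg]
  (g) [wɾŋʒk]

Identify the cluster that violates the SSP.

b

(a) [wʀnvg]: profile 5-4-3-2-1 — obeys.
(b) [ŋʒɾtʔ]: profile 3-2-4-1-1 — violates.
(c) [nɣg]: profile 3-2-1 — obeys.
(d) [ʀvb]: profile 4-2-1 — obeys.
(e) [jɾx]: profile 5-4-2 — obeys.
(f) [ʀmʒg]: profile 4-3-2-1 — obeys.
(g) [wɾŋʒk]: profile 5-4-3-2-1 — obeys.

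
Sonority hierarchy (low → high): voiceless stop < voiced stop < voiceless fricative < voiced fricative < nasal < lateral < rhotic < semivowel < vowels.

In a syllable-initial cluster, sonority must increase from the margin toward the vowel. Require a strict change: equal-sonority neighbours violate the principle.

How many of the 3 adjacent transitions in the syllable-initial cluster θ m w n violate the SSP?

1

/θ/ — voiceless fricative, sonority 3.
/m/ — nasal, sonority 5.
/w/ — semivowel, sonority 8.
/n/ — nasal, sonority 5.
/θ/→/m/: 3→5 (rises) — ok.
/m/→/w/: 5→8 (rises) — ok.
/w/→/n/: 8→5 (does not rise) — violation.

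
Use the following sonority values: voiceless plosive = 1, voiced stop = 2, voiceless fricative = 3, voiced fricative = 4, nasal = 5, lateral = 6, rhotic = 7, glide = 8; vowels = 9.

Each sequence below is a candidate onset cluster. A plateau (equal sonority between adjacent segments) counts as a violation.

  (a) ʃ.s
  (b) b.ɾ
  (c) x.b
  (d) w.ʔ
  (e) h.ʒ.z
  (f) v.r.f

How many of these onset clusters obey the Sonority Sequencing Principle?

1

(a) sonority 3-3: ill-formed.
(b) sonority 2-7: well-formed.
(c) sonority 3-2: ill-formed.
(d) sonority 8-1: ill-formed.
(e) sonority 3-4-4: ill-formed.
(f) sonority 4-7-3: ill-formed.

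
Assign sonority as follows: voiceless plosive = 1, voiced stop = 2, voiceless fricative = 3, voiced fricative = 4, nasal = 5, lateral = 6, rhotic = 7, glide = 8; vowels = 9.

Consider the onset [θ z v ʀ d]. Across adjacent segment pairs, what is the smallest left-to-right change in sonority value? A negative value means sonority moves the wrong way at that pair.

/θ/ — voiceless fricative, sonority 3.
/z/ — voiced fricative, sonority 4.
/v/ — voiced fricative, sonority 4.
/ʀ/ — rhotic, sonority 7.
/d/ — voiced stop, sonority 2.
/θ/→/z/: change +1.
/z/→/v/: change +0.
/v/→/ʀ/: change +3.
/ʀ/→/d/: change -5.
Minimum = -5.

-5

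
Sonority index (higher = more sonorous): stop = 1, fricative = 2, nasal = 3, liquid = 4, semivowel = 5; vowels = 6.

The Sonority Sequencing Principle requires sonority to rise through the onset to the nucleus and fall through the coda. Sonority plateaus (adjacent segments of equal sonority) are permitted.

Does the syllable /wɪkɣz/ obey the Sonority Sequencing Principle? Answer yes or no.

Onset: /w/ is a semivowel (sonority 5); then the nucleus /ɪ/ (sonority 6).
Onset profile 5-6 — rises to the nucleus.
Coda: /k/ is a stop (sonority 1), /ɣ/ is a fricative (sonority 2), /z/ is a fricative (sonority 2).
Coda profile 6-1-2-2 — does not fall throughout.

no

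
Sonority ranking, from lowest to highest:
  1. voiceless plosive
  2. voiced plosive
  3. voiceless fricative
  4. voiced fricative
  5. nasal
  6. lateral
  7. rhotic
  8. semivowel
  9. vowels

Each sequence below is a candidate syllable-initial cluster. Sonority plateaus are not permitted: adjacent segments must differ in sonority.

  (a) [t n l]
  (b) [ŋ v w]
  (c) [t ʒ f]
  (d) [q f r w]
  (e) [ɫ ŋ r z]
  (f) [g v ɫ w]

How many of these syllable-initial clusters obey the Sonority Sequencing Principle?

(a) sonority 1-5-6: well-formed.
(b) sonority 5-4-8: ill-formed.
(c) sonority 1-4-3: ill-formed.
(d) sonority 1-3-7-8: well-formed.
(e) sonority 6-5-7-4: ill-formed.
(f) sonority 2-4-6-8: well-formed.

3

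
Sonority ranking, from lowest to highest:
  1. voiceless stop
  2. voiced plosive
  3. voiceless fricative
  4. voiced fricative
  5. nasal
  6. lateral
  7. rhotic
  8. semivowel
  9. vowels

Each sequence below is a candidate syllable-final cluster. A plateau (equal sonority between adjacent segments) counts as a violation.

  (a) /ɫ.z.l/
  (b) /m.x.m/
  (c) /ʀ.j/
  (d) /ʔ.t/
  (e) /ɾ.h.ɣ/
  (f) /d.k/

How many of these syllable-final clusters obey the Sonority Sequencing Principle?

1

(a) sonority 6-4-6: ill-formed.
(b) sonority 5-3-5: ill-formed.
(c) sonority 7-8: ill-formed.
(d) sonority 1-1: ill-formed.
(e) sonority 7-3-4: ill-formed.
(f) sonority 2-1: well-formed.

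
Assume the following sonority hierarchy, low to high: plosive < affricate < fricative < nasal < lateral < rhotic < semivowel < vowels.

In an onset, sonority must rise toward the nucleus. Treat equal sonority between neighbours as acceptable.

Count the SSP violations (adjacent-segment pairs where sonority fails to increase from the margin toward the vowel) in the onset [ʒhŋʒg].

2

/ʒ/: fricative = 3.
/h/: fricative = 3.
/ŋ/: nasal = 4.
/ʒ/: fricative = 3.
/g/: plosive = 1.
/ʒ/→/h/: 3→3 (plateau, allowed) — ok.
/h/→/ŋ/: 3→4 (rises) — ok.
/ŋ/→/ʒ/: 4→3 (does not rise) — violation.
/ʒ/→/g/: 3→1 (does not rise) — violation.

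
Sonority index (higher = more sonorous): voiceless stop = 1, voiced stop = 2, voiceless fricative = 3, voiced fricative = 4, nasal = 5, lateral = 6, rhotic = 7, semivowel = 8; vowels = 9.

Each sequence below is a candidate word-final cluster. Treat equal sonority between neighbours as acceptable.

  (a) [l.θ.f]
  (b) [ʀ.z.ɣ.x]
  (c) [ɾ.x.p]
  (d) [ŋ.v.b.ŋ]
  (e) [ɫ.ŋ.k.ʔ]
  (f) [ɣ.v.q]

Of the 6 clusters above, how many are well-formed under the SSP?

5

(a) [l.θ.f]: profile 6-3-3 — obeys.
(b) [ʀ.z.ɣ.x]: profile 7-4-4-3 — obeys.
(c) [ɾ.x.p]: profile 7-3-1 — obeys.
(d) [ŋ.v.b.ŋ]: profile 5-4-2-5 — violates.
(e) [ɫ.ŋ.k.ʔ]: profile 6-5-1-1 — obeys.
(f) [ɣ.v.q]: profile 4-4-1 — obeys.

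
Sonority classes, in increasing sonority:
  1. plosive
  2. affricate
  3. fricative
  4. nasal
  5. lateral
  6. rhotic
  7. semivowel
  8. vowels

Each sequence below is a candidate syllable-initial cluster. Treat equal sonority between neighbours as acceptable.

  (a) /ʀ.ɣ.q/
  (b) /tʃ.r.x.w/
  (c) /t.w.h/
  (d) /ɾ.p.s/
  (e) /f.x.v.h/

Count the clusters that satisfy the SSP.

(a) /ʀ.ɣ.q/: profile 6-3-1 — violates.
(b) /tʃ.r.x.w/: profile 2-6-3-7 — violates.
(c) /t.w.h/: profile 1-7-3 — violates.
(d) /ɾ.p.s/: profile 6-1-3 — violates.
(e) /f.x.v.h/: profile 3-3-3-3 — obeys.

1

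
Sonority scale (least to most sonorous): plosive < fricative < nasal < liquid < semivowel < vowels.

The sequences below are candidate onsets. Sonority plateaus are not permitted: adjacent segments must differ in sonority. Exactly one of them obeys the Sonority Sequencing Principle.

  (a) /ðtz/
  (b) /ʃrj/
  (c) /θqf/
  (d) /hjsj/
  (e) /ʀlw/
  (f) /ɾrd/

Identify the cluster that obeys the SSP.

b

(a) sonority 2-1-2: ill-formed.
(b) sonority 2-4-5: well-formed.
(c) sonority 2-1-2: ill-formed.
(d) sonority 2-5-2-5: ill-formed.
(e) sonority 4-4-5: ill-formed.
(f) sonority 4-4-1: ill-formed.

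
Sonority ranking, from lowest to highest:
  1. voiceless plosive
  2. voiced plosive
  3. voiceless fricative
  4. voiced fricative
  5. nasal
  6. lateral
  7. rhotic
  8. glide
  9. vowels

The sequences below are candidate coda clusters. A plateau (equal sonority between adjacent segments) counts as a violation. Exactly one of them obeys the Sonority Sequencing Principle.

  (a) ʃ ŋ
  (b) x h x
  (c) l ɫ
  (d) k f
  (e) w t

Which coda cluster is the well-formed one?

(a) 3-5 → violates
(b) 3-3-3 → violates
(c) 6-6 → violates
(d) 1-3 → violates
(e) 8-1 → obeys

e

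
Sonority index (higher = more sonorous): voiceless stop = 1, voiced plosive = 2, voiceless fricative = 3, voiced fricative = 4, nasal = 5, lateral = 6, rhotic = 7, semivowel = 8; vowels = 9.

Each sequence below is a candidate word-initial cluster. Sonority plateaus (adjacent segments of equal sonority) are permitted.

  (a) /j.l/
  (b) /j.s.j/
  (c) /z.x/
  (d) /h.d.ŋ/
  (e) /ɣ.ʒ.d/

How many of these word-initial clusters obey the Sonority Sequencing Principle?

(a) /j.l/: profile 8-6 — violates.
(b) /j.s.j/: profile 8-3-8 — violates.
(c) /z.x/: profile 4-3 — violates.
(d) /h.d.ŋ/: profile 3-2-5 — violates.
(e) /ɣ.ʒ.d/: profile 4-4-2 — violates.

0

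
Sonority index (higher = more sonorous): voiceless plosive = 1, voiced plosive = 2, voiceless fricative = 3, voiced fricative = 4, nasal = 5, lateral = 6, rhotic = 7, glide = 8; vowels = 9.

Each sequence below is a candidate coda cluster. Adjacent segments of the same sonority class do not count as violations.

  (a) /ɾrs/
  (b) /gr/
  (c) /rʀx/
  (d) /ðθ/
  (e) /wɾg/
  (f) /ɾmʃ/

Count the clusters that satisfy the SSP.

(a) 7-7-3 → obeys
(b) 2-7 → violates
(c) 7-7-3 → obeys
(d) 4-3 → obeys
(e) 8-7-2 → obeys
(f) 7-5-3 → obeys

5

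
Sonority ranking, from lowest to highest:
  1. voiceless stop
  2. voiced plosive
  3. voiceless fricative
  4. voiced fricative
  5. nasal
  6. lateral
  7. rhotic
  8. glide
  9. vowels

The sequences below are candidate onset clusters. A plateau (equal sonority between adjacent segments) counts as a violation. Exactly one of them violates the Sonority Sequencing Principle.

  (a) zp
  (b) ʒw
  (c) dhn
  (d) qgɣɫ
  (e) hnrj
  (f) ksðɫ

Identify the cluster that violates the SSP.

(a) sonority 4-1: ill-formed.
(b) sonority 4-8: well-formed.
(c) sonority 2-3-5: well-formed.
(d) sonority 1-2-4-6: well-formed.
(e) sonority 3-5-7-8: well-formed.
(f) sonority 1-3-4-6: well-formed.

a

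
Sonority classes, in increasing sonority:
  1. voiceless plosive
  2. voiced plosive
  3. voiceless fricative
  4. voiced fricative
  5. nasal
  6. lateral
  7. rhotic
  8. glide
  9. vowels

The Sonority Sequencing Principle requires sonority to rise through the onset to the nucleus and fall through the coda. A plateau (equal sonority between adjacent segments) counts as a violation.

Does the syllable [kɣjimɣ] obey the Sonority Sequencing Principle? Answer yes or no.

Onset: /k/ is a voiceless plosive (sonority 1), /ɣ/ is a voiced fricative (sonority 4), /j/ is a glide (sonority 8); then the nucleus /i/ (sonority 9).
Onset profile 1-4-8-9 — rises to the nucleus.
Coda: /m/ is a nasal (sonority 5), /ɣ/ is a voiced fricative (sonority 4).
Coda profile 9-5-4 — falls from the nucleus.

yes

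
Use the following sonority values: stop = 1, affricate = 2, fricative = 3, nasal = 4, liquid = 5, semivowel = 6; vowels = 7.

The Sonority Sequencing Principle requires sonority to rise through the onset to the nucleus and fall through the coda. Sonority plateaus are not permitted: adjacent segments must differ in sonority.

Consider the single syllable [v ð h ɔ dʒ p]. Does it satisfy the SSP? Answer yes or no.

Onset: /v/ is a fricative (sonority 3), /ð/ is a fricative (sonority 3), /h/ is a fricative (sonority 3); then the nucleus /ɔ/ (sonority 7).
Onset profile 3-3-3-7 — does not strictly rise throughout.
Coda: /dʒ/ is an affricate (sonority 2), /p/ is a stop (sonority 1).
Coda profile 7-2-1 — falls from the nucleus.

no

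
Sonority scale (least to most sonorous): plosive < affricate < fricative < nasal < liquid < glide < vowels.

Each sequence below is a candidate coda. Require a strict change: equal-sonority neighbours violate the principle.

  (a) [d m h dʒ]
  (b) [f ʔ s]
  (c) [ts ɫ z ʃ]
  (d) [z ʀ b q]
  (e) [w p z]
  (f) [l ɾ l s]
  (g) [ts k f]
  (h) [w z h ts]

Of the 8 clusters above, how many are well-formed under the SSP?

(a) [d m h dʒ]: profile 1-4-3-2 — violates.
(b) [f ʔ s]: profile 3-1-3 — violates.
(c) [ts ɫ z ʃ]: profile 2-5-3-3 — violates.
(d) [z ʀ b q]: profile 3-5-1-1 — violates.
(e) [w p z]: profile 6-1-3 — violates.
(f) [l ɾ l s]: profile 5-5-5-3 — violates.
(g) [ts k f]: profile 2-1-3 — violates.
(h) [w z h ts]: profile 6-3-3-2 — violates.

0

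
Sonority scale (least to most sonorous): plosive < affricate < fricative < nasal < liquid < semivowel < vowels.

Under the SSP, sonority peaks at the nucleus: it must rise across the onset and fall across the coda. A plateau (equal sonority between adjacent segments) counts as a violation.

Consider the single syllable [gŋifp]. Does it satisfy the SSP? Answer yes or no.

Onset: /g/ is a plosive (sonority 1), /ŋ/ is a nasal (sonority 4); then the nucleus /i/ (sonority 7).
Onset profile 1-4-7 — rises to the nucleus.
Coda: /f/ is a fricative (sonority 3), /p/ is a plosive (sonority 1).
Coda profile 7-3-1 — falls from the nucleus.

yes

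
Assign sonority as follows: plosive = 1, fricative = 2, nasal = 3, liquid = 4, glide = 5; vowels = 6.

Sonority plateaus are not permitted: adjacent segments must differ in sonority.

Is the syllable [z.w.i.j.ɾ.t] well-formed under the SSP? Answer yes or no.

yes

Onset: /z/ is a fricative (sonority 2), /w/ is a glide (sonority 5); then the nucleus /i/ (sonority 6).
Onset profile 2-5-6 — rises to the nucleus.
Coda: /j/ is a glide (sonority 5), /ɾ/ is a liquid (sonority 4), /t/ is a plosive (sonority 1).
Coda profile 6-5-4-1 — falls from the nucleus.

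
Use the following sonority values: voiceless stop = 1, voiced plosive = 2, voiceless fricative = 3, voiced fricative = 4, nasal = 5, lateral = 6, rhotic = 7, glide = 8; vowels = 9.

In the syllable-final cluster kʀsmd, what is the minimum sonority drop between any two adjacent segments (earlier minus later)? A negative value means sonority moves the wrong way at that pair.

/k/ is a voiceless stop (sonority 1).
/ʀ/ is a rhotic (sonority 7).
/s/ is a voiceless fricative (sonority 3).
/m/ is a nasal (sonority 5).
/d/ is a voiced plosive (sonority 2).
/k/→/ʀ/: change -6.
/ʀ/→/s/: change +4.
/s/→/m/: change -2.
/m/→/d/: change +3.
Minimum = -6.

-6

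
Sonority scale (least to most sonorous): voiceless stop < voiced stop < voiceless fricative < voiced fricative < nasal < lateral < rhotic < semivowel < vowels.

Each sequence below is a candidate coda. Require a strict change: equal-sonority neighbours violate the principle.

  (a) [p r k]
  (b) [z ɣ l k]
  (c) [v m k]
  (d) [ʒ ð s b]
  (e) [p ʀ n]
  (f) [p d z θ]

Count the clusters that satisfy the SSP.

(a) sonority 1-7-1: ill-formed.
(b) sonority 4-4-6-1: ill-formed.
(c) sonority 4-5-1: ill-formed.
(d) sonority 4-4-3-2: ill-formed.
(e) sonority 1-7-5: ill-formed.
(f) sonority 1-2-4-3: ill-formed.

0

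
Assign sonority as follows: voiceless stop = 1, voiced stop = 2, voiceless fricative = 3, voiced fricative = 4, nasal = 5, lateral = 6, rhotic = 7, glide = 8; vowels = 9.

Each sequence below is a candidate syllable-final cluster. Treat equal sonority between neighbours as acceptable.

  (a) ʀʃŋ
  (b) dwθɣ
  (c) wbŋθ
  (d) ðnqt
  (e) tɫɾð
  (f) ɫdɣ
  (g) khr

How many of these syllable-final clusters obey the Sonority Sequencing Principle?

(a) ʀʃŋ: profile 7-3-5 — violates.
(b) dwθɣ: profile 2-8-3-4 — violates.
(c) wbŋθ: profile 8-2-5-3 — violates.
(d) ðnqt: profile 4-5-1-1 — violates.
(e) tɫɾð: profile 1-6-7-4 — violates.
(f) ɫdɣ: profile 6-2-4 — violates.
(g) khr: profile 1-3-7 — violates.

0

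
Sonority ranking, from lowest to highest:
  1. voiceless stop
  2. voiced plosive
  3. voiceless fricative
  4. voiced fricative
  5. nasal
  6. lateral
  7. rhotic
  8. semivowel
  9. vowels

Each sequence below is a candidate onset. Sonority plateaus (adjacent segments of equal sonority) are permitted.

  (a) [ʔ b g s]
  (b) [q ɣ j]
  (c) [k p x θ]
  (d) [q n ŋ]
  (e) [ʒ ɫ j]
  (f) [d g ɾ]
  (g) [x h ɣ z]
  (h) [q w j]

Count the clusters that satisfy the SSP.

8

(a) 1-2-2-3 → obeys
(b) 1-4-8 → obeys
(c) 1-1-3-3 → obeys
(d) 1-5-5 → obeys
(e) 4-6-8 → obeys
(f) 2-2-7 → obeys
(g) 3-3-4-4 → obeys
(h) 1-8-8 → obeys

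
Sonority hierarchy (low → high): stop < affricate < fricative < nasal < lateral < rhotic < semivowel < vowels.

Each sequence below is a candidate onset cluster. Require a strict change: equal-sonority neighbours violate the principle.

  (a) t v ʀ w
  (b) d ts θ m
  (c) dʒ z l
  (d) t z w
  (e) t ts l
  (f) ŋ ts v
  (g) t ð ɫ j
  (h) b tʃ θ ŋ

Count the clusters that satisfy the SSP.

(a) 1-3-6-7 → obeys
(b) 1-2-3-4 → obeys
(c) 2-3-5 → obeys
(d) 1-3-7 → obeys
(e) 1-2-5 → obeys
(f) 4-2-3 → violates
(g) 1-3-5-7 → obeys
(h) 1-2-3-4 → obeys

7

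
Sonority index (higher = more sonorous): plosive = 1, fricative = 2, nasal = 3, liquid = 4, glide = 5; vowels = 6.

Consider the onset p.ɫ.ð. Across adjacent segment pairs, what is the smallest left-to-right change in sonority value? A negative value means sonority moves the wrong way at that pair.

/p/ is a plosive (sonority 1).
/ɫ/ is a liquid (sonority 4).
/ð/ is a fricative (sonority 2).
/p/→/ɫ/: change +3.
/ɫ/→/ð/: change -2.
Minimum = -2.

-2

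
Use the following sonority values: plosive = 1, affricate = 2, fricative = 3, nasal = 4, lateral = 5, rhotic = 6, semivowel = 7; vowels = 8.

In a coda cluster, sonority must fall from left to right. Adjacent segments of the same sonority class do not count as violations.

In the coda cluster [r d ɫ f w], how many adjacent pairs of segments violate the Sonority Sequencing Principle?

2

/r/: rhotic = 6.
/d/: plosive = 1.
/ɫ/: lateral = 5.
/f/: fricative = 3.
/w/: semivowel = 7.
/r/→/d/: 6→1 (falls) — ok.
/d/→/ɫ/: 1→5 (does not fall) — violation.
/ɫ/→/f/: 5→3 (falls) — ok.
/f/→/w/: 3→7 (does not fall) — violation.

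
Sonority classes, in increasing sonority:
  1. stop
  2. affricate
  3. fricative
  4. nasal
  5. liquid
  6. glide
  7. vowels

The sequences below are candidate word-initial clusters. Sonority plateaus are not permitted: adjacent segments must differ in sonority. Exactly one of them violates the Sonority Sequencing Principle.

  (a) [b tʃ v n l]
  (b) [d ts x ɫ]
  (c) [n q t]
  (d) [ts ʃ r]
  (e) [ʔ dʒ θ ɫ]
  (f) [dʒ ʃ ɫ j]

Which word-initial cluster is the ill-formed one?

c

(a) sonority 1-2-3-4-5: well-formed.
(b) sonority 1-2-3-5: well-formed.
(c) sonority 4-1-1: ill-formed.
(d) sonority 2-3-5: well-formed.
(e) sonority 1-2-3-5: well-formed.
(f) sonority 2-3-5-6: well-formed.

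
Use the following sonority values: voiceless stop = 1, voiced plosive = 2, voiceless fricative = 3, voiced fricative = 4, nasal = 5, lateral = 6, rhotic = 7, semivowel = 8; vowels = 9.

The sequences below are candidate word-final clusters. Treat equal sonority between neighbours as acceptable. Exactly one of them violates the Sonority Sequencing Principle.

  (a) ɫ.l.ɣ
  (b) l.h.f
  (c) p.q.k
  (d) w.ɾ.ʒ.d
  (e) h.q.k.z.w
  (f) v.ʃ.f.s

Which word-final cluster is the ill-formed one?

e

(a) 6-6-4 → obeys
(b) 6-3-3 → obeys
(c) 1-1-1 → obeys
(d) 8-7-4-2 → obeys
(e) 3-1-1-4-8 → violates
(f) 4-3-3-3 → obeys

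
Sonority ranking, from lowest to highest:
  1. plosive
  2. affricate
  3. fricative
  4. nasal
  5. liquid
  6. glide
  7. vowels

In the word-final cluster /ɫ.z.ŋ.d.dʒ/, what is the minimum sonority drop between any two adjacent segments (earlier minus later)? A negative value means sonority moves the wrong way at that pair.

/ɫ/ — liquid, sonority 5.
/z/ — fricative, sonority 3.
/ŋ/ — nasal, sonority 4.
/d/ — plosive, sonority 1.
/dʒ/ — affricate, sonority 2.
/ɫ/→/z/: change +2.
/z/→/ŋ/: change -1.
/ŋ/→/d/: change +3.
/d/→/dʒ/: change -1.
Minimum = -1.

-1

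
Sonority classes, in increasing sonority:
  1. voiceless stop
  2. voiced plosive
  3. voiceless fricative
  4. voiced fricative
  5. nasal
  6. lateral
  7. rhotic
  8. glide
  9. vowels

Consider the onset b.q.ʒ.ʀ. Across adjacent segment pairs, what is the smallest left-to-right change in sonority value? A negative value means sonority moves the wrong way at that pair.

/b/ — voiced plosive, sonority 2.
/q/ — voiceless stop, sonority 1.
/ʒ/ — voiced fricative, sonority 4.
/ʀ/ — rhotic, sonority 7.
/b/→/q/: change -1.
/q/→/ʒ/: change +3.
/ʒ/→/ʀ/: change +3.
Minimum = -1.

-1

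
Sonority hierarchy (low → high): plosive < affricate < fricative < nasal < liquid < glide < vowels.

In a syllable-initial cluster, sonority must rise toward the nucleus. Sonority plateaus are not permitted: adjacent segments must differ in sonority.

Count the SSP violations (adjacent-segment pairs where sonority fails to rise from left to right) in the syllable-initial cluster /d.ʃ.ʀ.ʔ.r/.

/d/: plosive = 1.
/ʃ/: fricative = 3.
/ʀ/: liquid = 5.
/ʔ/: plosive = 1.
/r/: liquid = 5.
/d/→/ʃ/: 1→3 (rises) — ok.
/ʃ/→/ʀ/: 3→5 (rises) — ok.
/ʀ/→/ʔ/: 5→1 (does not rise) — violation.
/ʔ/→/r/: 1→5 (rises) — ok.

1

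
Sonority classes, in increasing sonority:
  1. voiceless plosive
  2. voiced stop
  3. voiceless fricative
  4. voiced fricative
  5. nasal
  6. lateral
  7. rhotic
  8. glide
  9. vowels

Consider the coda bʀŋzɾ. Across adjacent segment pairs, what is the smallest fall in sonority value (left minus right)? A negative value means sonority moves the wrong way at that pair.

/b/ is a voiced stop (sonority 2).
/ʀ/ is a rhotic (sonority 7).
/ŋ/ is a nasal (sonority 5).
/z/ is a voiced fricative (sonority 4).
/ɾ/ is a rhotic (sonority 7).
/b/→/ʀ/: change -5.
/ʀ/→/ŋ/: change +2.
/ŋ/→/z/: change +1.
/z/→/ɾ/: change -3.
Minimum = -5.

-5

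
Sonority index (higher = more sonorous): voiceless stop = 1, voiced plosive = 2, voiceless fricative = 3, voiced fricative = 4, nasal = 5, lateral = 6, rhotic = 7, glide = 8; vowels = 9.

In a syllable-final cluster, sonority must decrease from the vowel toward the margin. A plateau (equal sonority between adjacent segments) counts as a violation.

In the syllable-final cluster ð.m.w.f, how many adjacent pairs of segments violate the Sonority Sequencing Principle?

/ð/: voiced fricative = 4.
/m/: nasal = 5.
/w/: glide = 8.
/f/: voiceless fricative = 3.
/ð/→/m/: 4→5 (does not fall) — violation.
/m/→/w/: 5→8 (does not fall) — violation.
/w/→/f/: 8→3 (falls) — ok.

2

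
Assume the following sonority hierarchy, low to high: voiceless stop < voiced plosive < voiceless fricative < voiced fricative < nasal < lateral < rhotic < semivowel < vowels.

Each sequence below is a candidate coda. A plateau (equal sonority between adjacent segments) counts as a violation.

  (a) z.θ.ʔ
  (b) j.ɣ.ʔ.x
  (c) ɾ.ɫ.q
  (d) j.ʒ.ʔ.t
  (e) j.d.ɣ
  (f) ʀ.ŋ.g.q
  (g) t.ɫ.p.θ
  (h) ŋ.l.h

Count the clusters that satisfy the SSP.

3

(a) 4-3-1 → obeys
(b) 8-4-1-3 → violates
(c) 7-6-1 → obeys
(d) 8-4-1-1 → violates
(e) 8-2-4 → violates
(f) 7-5-2-1 → obeys
(g) 1-6-1-3 → violates
(h) 5-6-3 → violates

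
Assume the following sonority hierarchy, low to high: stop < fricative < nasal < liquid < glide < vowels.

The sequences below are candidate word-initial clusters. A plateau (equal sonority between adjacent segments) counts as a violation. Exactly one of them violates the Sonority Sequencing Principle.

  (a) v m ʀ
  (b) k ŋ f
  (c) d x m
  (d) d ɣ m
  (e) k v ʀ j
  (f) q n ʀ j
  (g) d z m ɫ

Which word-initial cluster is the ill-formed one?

(a) 2-3-4 → obeys
(b) 1-3-2 → violates
(c) 1-2-3 → obeys
(d) 1-2-3 → obeys
(e) 1-2-4-5 → obeys
(f) 1-3-4-5 → obeys
(g) 1-2-3-4 → obeys

b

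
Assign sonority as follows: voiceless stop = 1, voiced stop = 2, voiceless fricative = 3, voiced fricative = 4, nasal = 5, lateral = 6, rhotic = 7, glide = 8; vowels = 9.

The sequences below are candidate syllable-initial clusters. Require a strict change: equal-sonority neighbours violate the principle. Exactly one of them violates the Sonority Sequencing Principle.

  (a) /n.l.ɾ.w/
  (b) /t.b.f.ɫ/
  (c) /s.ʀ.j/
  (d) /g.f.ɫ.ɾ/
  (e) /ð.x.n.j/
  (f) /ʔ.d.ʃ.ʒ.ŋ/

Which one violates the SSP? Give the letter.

(a) 5-6-7-8 → obeys
(b) 1-2-3-6 → obeys
(c) 3-7-8 → obeys
(d) 2-3-6-7 → obeys
(e) 4-3-5-8 → violates
(f) 1-2-3-4-5 → obeys

e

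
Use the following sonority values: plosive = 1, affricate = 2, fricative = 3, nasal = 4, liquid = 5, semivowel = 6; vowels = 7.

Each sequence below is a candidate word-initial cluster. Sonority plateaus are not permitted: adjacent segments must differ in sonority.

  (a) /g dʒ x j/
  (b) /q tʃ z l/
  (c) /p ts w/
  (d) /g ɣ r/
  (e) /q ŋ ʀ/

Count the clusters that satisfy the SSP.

(a) sonority 1-2-3-6: well-formed.
(b) sonority 1-2-3-5: well-formed.
(c) sonority 1-2-6: well-formed.
(d) sonority 1-3-5: well-formed.
(e) sonority 1-4-5: well-formed.

5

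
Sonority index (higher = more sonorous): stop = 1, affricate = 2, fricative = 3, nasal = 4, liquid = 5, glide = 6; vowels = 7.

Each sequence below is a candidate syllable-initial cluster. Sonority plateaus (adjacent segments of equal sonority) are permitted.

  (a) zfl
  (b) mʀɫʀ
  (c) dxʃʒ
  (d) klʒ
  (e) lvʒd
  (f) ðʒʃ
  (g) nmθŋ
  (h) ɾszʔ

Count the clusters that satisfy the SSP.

(a) zfl: profile 3-3-5 — obeys.
(b) mʀɫʀ: profile 4-5-5-5 — obeys.
(c) dxʃʒ: profile 1-3-3-3 — obeys.
(d) klʒ: profile 1-5-3 — violates.
(e) lvʒd: profile 5-3-3-1 — violates.
(f) ðʒʃ: profile 3-3-3 — obeys.
(g) nmθŋ: profile 4-4-3-4 — violates.
(h) ɾszʔ: profile 5-3-3-1 — violates.

4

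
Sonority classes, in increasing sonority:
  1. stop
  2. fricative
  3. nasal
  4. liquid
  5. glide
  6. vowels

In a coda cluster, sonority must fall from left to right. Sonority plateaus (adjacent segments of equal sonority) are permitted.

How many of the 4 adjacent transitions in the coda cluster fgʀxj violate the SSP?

/f/ — fricative, sonority 2.
/g/ — stop, sonority 1.
/ʀ/ — liquid, sonority 4.
/x/ — fricative, sonority 2.
/j/ — glide, sonority 5.
/f/→/g/: 2→1 (falls) — ok.
/g/→/ʀ/: 1→4 (does not fall) — violation.
/ʀ/→/x/: 4→2 (falls) — ok.
/x/→/j/: 2→5 (does not fall) — violation.

2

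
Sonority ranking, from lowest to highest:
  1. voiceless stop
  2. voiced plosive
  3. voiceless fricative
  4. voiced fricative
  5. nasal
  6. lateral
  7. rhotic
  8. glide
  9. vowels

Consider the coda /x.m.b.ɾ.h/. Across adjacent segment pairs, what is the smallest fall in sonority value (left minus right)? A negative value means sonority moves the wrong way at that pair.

-5

/x/ — voiceless fricative, sonority 3.
/m/ — nasal, sonority 5.
/b/ — voiced plosive, sonority 2.
/ɾ/ — rhotic, sonority 7.
/h/ — voiceless fricative, sonority 3.
/x/→/m/: change -2.
/m/→/b/: change +3.
/b/→/ɾ/: change -5.
/ɾ/→/h/: change +4.
Minimum = -5.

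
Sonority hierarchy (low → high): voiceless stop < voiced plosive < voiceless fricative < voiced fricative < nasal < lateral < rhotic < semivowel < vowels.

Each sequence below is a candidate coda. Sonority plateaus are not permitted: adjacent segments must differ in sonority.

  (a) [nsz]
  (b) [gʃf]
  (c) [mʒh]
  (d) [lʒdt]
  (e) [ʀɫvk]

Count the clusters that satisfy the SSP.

(a) [nsz]: profile 5-3-4 — violates.
(b) [gʃf]: profile 2-3-3 — violates.
(c) [mʒh]: profile 5-4-3 — obeys.
(d) [lʒdt]: profile 6-4-2-1 — obeys.
(e) [ʀɫvk]: profile 7-6-4-1 — obeys.

3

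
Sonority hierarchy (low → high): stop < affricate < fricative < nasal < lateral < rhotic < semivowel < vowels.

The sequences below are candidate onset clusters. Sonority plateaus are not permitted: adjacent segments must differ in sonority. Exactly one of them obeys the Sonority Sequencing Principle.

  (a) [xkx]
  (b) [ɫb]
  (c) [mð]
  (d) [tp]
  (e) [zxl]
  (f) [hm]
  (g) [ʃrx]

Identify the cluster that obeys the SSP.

f

(a) 3-1-3 → violates
(b) 5-1 → violates
(c) 4-3 → violates
(d) 1-1 → violates
(e) 3-3-5 → violates
(f) 3-4 → obeys
(g) 3-6-3 → violates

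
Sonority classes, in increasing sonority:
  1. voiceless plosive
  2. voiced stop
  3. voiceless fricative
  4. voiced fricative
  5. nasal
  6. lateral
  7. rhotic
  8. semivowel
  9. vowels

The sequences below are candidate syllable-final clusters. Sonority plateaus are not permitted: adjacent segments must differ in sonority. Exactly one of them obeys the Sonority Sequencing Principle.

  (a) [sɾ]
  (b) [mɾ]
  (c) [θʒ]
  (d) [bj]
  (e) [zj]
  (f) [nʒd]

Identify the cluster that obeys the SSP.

(a) 3-7 → violates
(b) 5-7 → violates
(c) 3-4 → violates
(d) 2-8 → violates
(e) 4-8 → violates
(f) 5-4-2 → obeys

f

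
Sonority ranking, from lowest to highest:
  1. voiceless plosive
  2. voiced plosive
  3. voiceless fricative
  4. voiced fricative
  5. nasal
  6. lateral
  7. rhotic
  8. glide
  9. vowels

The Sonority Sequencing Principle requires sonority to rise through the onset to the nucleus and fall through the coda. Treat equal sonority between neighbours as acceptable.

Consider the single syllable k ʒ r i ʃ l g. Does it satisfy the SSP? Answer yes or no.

no

Onset: /k/ is a voiceless plosive (sonority 1), /ʒ/ is a voiced fricative (sonority 4), /r/ is a rhotic (sonority 7); then the nucleus /i/ (sonority 9).
Onset profile 1-4-7-9 — rises to the nucleus.
Coda: /ʃ/ is a voiceless fricative (sonority 3), /l/ is a lateral (sonority 6), /g/ is a voiced plosive (sonority 2).
Coda profile 9-3-6-2 — does not fall throughout.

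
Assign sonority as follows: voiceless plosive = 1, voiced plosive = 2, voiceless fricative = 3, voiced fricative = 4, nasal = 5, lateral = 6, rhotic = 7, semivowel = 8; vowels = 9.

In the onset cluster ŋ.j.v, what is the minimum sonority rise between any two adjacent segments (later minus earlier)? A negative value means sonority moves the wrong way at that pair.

-4

/ŋ/ — nasal, sonority 5.
/j/ — semivowel, sonority 8.
/v/ — voiced fricative, sonority 4.
/ŋ/→/j/: change +3.
/j/→/v/: change -4.
Minimum = -4.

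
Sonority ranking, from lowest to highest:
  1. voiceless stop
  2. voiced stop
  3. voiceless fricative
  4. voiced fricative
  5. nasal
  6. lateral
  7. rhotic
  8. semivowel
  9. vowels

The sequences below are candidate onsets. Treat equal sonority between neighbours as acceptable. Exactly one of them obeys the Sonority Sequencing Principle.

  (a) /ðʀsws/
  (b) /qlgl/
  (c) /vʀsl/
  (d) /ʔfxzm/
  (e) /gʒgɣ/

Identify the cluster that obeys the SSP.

(a) sonority 4-7-3-8-3: ill-formed.
(b) sonority 1-6-2-6: ill-formed.
(c) sonority 4-7-3-6: ill-formed.
(d) sonority 1-3-3-4-5: well-formed.
(e) sonority 2-4-2-4: ill-formed.

d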